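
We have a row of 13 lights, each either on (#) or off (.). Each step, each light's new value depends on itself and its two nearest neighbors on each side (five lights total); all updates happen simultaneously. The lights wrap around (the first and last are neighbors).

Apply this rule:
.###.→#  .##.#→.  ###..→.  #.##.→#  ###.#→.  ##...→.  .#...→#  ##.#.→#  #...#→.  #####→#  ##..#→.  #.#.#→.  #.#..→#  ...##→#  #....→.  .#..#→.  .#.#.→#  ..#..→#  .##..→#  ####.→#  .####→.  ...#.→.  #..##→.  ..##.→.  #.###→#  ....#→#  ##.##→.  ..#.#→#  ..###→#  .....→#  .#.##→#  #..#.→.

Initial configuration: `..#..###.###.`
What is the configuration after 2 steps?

step 1: ..#..##..##..
step 2: #.#...#...#..

#.#...#...#..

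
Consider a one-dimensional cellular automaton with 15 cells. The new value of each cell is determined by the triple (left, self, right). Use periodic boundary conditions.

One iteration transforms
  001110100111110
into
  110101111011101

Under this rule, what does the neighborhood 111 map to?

At position 3 the neighborhood is 111; the next row has 1 there.

1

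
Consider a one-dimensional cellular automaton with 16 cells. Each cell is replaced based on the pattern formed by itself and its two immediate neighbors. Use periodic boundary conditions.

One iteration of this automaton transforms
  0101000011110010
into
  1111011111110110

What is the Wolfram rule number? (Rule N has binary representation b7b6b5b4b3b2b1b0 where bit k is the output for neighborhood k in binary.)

239

position 9: 111 → 1  (bit 7 = 1)
position 11: 110 → 1  (bit 6 = 1)
position 2: 101 → 1  (bit 5 = 1)
position 4: 100 → 0  (bit 4 = 0)
position 8: 011 → 1  (bit 3 = 1)
position 1: 010 → 1  (bit 2 = 1)
position 0: 001 → 1  (bit 1 = 1)
position 5: 000 → 1  (bit 0 = 1)
bits b7..b0 = 11101111 = 239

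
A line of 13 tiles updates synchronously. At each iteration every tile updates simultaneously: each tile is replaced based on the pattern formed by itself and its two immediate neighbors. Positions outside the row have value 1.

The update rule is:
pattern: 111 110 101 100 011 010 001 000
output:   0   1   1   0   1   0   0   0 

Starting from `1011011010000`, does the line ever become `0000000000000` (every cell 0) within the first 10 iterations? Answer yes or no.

1111111100000
0000000100000
0000000000000
all cells are 0 at iteration 3

yes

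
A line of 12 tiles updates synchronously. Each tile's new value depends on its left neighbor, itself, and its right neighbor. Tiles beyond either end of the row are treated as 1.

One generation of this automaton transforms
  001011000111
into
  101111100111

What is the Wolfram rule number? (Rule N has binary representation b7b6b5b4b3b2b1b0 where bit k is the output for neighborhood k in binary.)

position 10: 111 → 1  (bit 7 = 1)
position 5: 110 → 1  (bit 6 = 1)
position 3: 101 → 1  (bit 5 = 1)
position 0: 100 → 1  (bit 4 = 1)
position 4: 011 → 1  (bit 3 = 1)
position 2: 010 → 1  (bit 2 = 1)
position 1: 001 → 0  (bit 1 = 0)
position 7: 000 → 0  (bit 0 = 0)
bits b7..b0 = 11111100 = 252

252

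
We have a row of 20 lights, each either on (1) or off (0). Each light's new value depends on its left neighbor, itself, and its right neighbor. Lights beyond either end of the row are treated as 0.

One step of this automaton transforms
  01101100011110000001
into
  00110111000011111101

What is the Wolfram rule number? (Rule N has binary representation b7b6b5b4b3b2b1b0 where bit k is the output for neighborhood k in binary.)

117

position 10: 111 → 0  (bit 7 = 0)
position 2: 110 → 1  (bit 6 = 1)
position 3: 101 → 1  (bit 5 = 1)
position 6: 100 → 1  (bit 4 = 1)
position 1: 011 → 0  (bit 3 = 0)
position 19: 010 → 1  (bit 2 = 1)
position 0: 001 → 0  (bit 1 = 0)
position 7: 000 → 1  (bit 0 = 1)
bits b7..b0 = 01110101 = 117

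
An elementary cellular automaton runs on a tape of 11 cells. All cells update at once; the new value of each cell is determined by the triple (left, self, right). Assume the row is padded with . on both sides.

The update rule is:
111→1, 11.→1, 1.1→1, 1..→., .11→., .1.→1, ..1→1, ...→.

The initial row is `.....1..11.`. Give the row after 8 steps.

11.111.111.

step 1: ....11.1.1.
step 2: ...1.11111.
step 3: ..111.1111.
step 4: .1.111.111.
step 5: 111.111.11.
step 6: .111.111.1.
step 7: 1.111.1111.
step 8: 11.111.111.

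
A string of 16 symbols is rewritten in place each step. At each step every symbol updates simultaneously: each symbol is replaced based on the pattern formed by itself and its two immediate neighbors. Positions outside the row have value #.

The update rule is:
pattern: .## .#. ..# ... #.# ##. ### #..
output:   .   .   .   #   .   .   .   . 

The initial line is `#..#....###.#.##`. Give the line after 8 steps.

.....##.........
.###....#######.
.....##.........  (repeats step 1; period 2)
step 8: .###....#######.

.###....#######.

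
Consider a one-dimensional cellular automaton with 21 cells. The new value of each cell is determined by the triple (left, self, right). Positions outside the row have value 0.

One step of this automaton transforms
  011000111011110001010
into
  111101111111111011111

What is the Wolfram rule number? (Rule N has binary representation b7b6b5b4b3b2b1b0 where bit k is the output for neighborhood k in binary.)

position 7: 111 → 1  (bit 7 = 1)
position 2: 110 → 1  (bit 6 = 1)
position 9: 101 → 1  (bit 5 = 1)
position 3: 100 → 1  (bit 4 = 1)
position 1: 011 → 1  (bit 3 = 1)
position 17: 010 → 1  (bit 2 = 1)
position 0: 001 → 1  (bit 1 = 1)
position 4: 000 → 0  (bit 0 = 0)
bits b7..b0 = 11111110 = 254

254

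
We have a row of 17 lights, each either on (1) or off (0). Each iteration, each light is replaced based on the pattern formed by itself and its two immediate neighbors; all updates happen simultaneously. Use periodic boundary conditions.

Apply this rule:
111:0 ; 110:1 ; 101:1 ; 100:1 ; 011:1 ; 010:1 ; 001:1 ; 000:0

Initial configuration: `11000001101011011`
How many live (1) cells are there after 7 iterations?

8

iteration 1: 01100011111111110
iteration 2: 11110110000000011
iteration 3: 00011111000000110
iteration 4: 00110001100001111
iteration 5: 11111011110011001
iteration 6: 00001110011111111
iteration 7: 10011011110000001
count of 1: 8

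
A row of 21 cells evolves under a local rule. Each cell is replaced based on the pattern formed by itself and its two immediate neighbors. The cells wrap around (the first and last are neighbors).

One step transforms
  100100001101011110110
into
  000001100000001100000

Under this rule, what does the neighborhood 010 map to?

0

At position 0 the neighborhood is 010; the next row has 0 there.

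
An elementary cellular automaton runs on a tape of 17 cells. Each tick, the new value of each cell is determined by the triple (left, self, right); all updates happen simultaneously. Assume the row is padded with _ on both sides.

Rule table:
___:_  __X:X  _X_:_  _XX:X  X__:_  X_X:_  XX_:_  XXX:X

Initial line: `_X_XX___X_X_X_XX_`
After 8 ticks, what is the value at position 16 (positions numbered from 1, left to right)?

_

X__X___X______X__
__X___X______X___
_X___X______X____
X___X______X_____
___X______X______
__X______X_______
_X______X________
X______X_________
position 16 holds _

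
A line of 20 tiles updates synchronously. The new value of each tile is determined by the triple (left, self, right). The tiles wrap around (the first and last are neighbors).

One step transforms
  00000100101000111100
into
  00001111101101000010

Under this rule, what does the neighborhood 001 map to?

At position 4 the neighborhood is 001; the next row has 1 there.

1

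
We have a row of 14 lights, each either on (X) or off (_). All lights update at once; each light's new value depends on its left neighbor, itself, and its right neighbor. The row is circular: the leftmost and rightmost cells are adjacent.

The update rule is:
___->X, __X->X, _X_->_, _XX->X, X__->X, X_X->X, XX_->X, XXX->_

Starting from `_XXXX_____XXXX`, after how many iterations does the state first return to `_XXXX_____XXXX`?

XX__XXXXXXX__X
_XXXX_____XXXX

2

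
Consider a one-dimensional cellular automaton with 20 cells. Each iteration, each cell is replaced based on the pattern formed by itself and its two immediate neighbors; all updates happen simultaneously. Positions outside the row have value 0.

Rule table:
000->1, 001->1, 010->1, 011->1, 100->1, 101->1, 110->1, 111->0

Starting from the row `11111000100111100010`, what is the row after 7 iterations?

10001111111100111111

10001111111100111111
11111000000111100001
10001111111100111111  (repeats iteration 1; period 2)
iteration 7: 10001111111100111111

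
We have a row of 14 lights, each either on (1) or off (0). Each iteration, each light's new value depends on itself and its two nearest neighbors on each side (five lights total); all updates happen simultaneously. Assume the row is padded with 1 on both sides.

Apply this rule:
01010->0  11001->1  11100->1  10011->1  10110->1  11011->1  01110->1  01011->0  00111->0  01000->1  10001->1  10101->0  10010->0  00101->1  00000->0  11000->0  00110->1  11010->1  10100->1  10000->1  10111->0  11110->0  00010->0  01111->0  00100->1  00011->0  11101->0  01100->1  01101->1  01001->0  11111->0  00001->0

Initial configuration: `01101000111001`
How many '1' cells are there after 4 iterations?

10

iteration 1: 11111110011110
iteration 2: 00000011100001
iteration 3: 01000001101000
iteration 4: 11110001111110
count of 1: 10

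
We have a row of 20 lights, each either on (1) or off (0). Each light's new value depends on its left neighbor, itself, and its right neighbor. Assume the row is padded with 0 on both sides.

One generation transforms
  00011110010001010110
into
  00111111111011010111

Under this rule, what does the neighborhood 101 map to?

At position 14 the neighborhood is 101; the next row has 0 there.

0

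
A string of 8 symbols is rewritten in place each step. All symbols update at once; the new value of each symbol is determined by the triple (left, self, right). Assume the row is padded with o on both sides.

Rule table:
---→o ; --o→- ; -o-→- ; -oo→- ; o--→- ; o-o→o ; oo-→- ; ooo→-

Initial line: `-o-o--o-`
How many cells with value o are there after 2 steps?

3

o-o----o
-o--oo--
count of o: 3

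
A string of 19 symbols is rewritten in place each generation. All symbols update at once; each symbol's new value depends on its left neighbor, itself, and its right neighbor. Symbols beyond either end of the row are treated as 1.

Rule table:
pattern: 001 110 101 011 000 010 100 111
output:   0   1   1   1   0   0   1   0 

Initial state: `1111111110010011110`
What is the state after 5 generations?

1111000001001100110

0000000011001010011
1000000011100101010
1100000010110010101
0110000001111001011
1111000001001100110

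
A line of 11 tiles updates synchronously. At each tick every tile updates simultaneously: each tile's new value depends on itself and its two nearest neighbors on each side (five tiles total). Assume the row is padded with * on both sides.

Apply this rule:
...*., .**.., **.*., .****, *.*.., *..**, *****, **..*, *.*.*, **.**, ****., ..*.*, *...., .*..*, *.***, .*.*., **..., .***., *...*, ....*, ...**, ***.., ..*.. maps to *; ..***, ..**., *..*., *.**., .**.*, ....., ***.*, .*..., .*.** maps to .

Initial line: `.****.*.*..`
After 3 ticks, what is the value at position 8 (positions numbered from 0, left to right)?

tick 1: ****.******
tick 2: ***.*******
tick 3: **.********
position 8 holds *

*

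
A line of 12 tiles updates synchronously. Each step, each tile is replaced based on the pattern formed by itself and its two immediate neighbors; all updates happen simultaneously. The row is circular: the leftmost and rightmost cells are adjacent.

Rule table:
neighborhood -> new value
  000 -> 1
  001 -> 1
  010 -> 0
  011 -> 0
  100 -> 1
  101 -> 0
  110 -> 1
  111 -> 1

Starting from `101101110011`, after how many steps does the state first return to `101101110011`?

100100111101
111011011100
011001001111
001110110111
110110010011
110011101101
111101100100
011100111011
001111011001
110111001110
010011110110
101101110011

12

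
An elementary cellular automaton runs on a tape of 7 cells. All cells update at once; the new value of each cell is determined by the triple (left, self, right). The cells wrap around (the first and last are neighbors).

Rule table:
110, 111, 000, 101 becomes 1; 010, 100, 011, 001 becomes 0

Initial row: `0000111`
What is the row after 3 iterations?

iteration 1: 0110011
iteration 2: 1010001
iteration 3: 1100100

1100100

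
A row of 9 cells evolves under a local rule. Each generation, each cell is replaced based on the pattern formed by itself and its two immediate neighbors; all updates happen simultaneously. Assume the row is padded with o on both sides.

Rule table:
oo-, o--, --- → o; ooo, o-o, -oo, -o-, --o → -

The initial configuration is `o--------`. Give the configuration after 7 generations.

oo---ooo-

oooooooo-
-------o-
oooooo---
-----ooo-
oooo---o-
---ooo---
oo---ooo-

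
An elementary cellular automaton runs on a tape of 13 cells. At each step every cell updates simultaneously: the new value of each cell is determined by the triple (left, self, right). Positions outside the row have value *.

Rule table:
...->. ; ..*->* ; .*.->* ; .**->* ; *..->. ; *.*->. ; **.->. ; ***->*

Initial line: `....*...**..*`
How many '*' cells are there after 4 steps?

...**..**..**
..**..**..***
.**..**..****
.*..**..*****
count of *: 8

8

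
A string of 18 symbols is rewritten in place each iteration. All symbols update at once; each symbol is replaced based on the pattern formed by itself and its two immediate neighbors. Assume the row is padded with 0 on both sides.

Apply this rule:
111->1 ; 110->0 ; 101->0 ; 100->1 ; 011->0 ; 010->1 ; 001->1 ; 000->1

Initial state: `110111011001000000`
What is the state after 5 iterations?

100111000100010111

000010000111111111
111111111011111110
011111110001111101
101111101110111001
100111000100010111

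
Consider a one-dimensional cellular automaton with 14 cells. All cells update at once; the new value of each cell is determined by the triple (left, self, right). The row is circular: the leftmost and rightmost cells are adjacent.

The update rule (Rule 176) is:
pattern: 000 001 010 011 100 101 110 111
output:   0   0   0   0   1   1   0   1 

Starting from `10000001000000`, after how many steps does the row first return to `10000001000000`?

step 1: 01000000100000
step 2: 00100000010000
step 3: 00010000001000
step 4: 00001000000100
step 5: 00000100000010
step 6: 00000010000001
step 7: 10000001000000

7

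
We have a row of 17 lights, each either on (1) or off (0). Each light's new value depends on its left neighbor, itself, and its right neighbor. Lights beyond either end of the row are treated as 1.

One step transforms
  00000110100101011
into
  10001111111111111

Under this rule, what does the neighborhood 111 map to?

At position 16 the neighborhood is 111; the next row has 1 there.

1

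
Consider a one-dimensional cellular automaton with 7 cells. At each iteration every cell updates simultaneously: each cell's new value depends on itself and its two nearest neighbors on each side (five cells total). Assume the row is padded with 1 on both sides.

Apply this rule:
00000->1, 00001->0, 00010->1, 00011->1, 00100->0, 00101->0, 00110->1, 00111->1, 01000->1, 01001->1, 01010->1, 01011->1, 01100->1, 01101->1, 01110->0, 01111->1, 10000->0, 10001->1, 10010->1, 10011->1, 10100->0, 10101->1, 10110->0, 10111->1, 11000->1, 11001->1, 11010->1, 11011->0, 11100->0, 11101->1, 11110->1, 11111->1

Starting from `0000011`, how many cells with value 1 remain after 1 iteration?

iteration 1: 1010111
count of 1: 5

5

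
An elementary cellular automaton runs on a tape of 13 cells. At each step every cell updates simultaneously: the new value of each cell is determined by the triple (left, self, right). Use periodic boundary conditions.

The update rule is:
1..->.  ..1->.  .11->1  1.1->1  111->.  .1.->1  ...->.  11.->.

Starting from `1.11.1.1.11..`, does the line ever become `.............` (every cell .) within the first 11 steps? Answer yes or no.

no

111.111111...
1..11........
1..1.........
1..1.........  (fixed point — unchanged through step 11)
step 11 is 1..1........., still not uniform .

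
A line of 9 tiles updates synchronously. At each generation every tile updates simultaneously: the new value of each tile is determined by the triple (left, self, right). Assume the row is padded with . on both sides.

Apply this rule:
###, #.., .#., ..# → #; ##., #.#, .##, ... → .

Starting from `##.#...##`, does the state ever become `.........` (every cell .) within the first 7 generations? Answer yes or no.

generation 1: ...##.#..
generation 2: ..#...##.
generation 3: .###.#..#
generation 4: #.#..####
generation 5: #.###.##.
generation 6: #..#....#
generation 7: #####..##
generation 7 is #####..##, still not uniform .

no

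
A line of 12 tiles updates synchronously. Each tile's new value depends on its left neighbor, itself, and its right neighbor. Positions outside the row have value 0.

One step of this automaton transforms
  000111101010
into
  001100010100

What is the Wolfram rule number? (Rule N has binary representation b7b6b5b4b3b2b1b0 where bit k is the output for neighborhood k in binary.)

position 4: 111 → 0  (bit 7 = 0)
position 6: 110 → 0  (bit 6 = 0)
position 7: 101 → 1  (bit 5 = 1)
position 11: 100 → 0  (bit 4 = 0)
position 3: 011 → 1  (bit 3 = 1)
position 8: 010 → 0  (bit 2 = 0)
position 2: 001 → 1  (bit 1 = 1)
position 0: 000 → 0  (bit 0 = 0)
bits b7..b0 = 00101010 = 42

42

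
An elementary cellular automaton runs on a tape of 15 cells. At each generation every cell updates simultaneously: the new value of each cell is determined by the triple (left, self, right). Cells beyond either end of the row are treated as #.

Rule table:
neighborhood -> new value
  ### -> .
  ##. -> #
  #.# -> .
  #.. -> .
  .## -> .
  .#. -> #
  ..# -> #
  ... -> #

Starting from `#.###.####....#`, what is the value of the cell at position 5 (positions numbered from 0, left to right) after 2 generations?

.

#...#....#.###.
#.###.####...#.
position 5 holds .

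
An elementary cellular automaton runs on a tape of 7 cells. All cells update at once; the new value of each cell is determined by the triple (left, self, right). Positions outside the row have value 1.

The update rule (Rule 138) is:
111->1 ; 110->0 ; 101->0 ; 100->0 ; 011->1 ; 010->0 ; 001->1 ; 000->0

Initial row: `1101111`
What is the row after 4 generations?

generation 1: 1001111
generation 2: 0011111
generation 3: 0111111
generation 4: 0111111

0111111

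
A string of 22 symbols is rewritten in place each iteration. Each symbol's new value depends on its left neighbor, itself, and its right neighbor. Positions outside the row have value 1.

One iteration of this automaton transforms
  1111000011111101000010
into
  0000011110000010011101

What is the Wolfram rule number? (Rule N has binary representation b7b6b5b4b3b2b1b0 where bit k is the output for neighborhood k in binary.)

position 0: 111 → 0  (bit 7 = 0)
position 3: 110 → 0  (bit 6 = 0)
position 14: 101 → 1  (bit 5 = 1)
position 4: 100 → 0  (bit 4 = 0)
position 8: 011 → 1  (bit 3 = 1)
position 15: 010 → 0  (bit 2 = 0)
position 7: 001 → 1  (bit 1 = 1)
position 5: 000 → 1  (bit 0 = 1)
bits b7..b0 = 00101011 = 43

43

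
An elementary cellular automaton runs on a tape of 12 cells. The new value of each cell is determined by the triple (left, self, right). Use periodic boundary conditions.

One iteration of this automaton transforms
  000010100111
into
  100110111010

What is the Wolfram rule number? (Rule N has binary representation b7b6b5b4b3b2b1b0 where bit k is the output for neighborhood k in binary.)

position 10: 111 → 1  (bit 7 = 1)
position 11: 110 → 0  (bit 6 = 0)
position 5: 101 → 0  (bit 5 = 0)
position 0: 100 → 1  (bit 4 = 1)
position 9: 011 → 0  (bit 3 = 0)
position 4: 010 → 1  (bit 2 = 1)
position 3: 001 → 1  (bit 1 = 1)
position 1: 000 → 0  (bit 0 = 0)
bits b7..b0 = 10010110 = 150

150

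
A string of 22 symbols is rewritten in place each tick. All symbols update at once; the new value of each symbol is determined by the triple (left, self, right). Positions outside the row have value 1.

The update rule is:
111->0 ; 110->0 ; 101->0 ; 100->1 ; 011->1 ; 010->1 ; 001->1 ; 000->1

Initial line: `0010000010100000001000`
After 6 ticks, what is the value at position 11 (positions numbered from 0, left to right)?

0

1111111110111111111111
0000000000100000000000
1111111111111111111111
0000000000000000000000
1111111111111111111111  (repeats tick 3; period 2)
tick 6: 0000000000000000000000
position 11 holds 0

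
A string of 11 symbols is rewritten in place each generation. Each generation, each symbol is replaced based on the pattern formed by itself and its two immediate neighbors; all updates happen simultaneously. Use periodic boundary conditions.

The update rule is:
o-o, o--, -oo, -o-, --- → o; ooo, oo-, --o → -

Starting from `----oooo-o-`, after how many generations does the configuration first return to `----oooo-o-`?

ooo-o---ooo
---oooo-o--
oo-o---oooo
--oooo-o---
o-o---ooooo
-oooo-o----
-o---oooooo
oooo-o-----
o---oooooo-
ooo-o-----o
---oooooo-o
oo-o-----oo
--oooooo-o-
o-o-----ooo
-oooooo-o--
-o-----oooo
oooooo-o---
o-----oooo-
ooooo-o---o
-----oooo-o
oooo-o---oo
----oooo-o-

22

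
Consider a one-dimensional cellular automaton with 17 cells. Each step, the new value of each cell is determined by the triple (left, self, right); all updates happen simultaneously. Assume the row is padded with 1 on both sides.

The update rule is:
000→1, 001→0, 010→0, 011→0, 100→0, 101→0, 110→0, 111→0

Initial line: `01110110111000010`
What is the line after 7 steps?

00000000000011000
01111111111000010
00000000000011000  (repeats step 1; period 2)
step 7: 00000000000011000

00000000000011000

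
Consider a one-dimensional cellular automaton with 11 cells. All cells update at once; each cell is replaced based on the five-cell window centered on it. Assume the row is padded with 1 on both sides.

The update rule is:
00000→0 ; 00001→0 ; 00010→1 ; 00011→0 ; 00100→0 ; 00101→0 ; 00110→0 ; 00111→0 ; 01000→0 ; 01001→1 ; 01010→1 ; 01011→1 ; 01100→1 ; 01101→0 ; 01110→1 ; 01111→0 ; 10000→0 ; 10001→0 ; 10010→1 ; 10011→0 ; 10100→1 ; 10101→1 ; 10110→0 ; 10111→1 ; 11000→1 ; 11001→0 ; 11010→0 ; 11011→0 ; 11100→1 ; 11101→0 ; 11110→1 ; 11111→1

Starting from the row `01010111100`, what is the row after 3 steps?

step 1: 01111101100
step 2: 01011000100
step 3: 01101101010

01101101010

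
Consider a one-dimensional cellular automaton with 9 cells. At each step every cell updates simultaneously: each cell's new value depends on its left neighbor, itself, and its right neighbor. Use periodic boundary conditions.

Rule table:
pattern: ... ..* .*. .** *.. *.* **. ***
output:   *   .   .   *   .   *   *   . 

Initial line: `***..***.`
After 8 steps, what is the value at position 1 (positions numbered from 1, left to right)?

*.*..*.**
**....**.
**.**.***
.******..
.*....*.*
*..**..*.
...**...*
.*.**.*..
position 1 holds .

.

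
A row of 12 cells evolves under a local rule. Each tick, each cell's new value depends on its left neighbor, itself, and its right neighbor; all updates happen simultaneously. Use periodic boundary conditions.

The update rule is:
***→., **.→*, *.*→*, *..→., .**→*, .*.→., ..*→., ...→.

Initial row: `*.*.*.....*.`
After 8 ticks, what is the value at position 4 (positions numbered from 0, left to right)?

.*.*.......*
*.*.........
.*..........
............
............  (fixed point — unchanged through tick 8)
position 4 holds .

.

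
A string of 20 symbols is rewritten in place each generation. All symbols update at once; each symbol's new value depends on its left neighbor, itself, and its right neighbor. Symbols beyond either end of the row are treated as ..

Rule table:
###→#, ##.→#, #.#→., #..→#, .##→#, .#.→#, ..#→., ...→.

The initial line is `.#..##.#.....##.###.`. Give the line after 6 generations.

.##.##.#####.##.####

generation 1: .##.##.##....##.####
generation 2: .##.##.###...##.####
generation 3: .##.##.####..##.####
generation 4: .##.##.#####.##.####
generation 5: .##.##.#####.##.####  (fixed point — unchanged through generation 6)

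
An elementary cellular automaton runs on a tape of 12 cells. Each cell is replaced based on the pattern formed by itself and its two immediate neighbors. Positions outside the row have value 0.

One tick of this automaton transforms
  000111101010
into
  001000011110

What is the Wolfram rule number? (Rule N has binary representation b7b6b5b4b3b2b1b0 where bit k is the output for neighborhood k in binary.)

38

position 4: 111 → 0  (bit 7 = 0)
position 6: 110 → 0  (bit 6 = 0)
position 7: 101 → 1  (bit 5 = 1)
position 11: 100 → 0  (bit 4 = 0)
position 3: 011 → 0  (bit 3 = 0)
position 8: 010 → 1  (bit 2 = 1)
position 2: 001 → 1  (bit 1 = 1)
position 0: 000 → 0  (bit 0 = 0)
bits b7..b0 = 00100110 = 38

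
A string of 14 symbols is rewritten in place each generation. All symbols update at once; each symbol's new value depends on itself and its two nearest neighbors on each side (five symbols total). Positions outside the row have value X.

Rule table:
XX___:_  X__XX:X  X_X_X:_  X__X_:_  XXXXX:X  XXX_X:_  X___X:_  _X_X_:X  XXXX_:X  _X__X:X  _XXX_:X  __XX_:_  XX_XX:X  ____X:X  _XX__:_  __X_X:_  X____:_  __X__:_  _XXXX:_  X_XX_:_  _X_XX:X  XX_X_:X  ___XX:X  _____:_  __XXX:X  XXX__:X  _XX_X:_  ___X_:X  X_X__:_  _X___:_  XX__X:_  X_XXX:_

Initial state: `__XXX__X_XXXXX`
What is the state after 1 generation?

_XXXX___X__XXX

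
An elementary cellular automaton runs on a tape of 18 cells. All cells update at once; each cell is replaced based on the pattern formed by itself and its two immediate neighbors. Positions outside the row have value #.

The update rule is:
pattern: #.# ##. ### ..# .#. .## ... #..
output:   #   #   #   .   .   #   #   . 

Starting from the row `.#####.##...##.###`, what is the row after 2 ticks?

##########.#######

#########.#.######
##########.#######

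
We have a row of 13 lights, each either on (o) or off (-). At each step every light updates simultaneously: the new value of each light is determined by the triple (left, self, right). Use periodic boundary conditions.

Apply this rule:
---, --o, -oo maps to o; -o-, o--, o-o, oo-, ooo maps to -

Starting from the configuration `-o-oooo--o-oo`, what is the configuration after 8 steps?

step 1: ---o----o--o-
step 2: ooo--ooo--o--
step 3: o---oo---o--o
step 4: --ooo--oo--oo
step 5: -oo---oo--oo-
step 6: oo--ooo--oo--
step 7: o--oo---oo--o
step 8: --oo--ooo--oo

--oo--ooo--oo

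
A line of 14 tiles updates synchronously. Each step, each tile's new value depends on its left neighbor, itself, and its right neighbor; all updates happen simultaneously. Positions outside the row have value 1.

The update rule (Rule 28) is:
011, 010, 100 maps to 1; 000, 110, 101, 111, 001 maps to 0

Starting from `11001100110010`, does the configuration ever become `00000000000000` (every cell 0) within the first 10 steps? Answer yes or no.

no

00101010101010
10101010101010
00101010101010  (repeats step 1; period 2)
step 10: 10101010101010
step 10 is 10101010101010, still not uniform 0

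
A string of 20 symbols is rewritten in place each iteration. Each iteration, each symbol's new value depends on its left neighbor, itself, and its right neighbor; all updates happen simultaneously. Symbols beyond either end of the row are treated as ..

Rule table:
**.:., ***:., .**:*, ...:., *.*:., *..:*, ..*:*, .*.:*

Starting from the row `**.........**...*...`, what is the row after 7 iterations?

*.*.*....**..******.

*.*.......**.*.***..
*.**.....**..*.*..*.
*.*.*...**.***.*****
*.*.**.**..*...*....
*.*.*..*.****.***...
*.*.****.*....*..*..
*.*.*....**..******.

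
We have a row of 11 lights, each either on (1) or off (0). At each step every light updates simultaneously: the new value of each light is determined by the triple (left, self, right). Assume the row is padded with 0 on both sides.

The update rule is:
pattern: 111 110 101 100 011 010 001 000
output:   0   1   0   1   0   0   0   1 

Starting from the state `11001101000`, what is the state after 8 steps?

00100110001

01100100111
00110010001
10011001100
01001100111
00100110001
10010011100
01001000111
00100110001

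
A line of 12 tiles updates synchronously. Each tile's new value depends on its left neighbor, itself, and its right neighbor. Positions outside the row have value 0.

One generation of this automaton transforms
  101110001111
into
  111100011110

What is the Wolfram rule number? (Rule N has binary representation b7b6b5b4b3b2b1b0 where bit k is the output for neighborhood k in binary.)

174

position 3: 111 → 1  (bit 7 = 1)
position 4: 110 → 0  (bit 6 = 0)
position 1: 101 → 1  (bit 5 = 1)
position 5: 100 → 0  (bit 4 = 0)
position 2: 011 → 1  (bit 3 = 1)
position 0: 010 → 1  (bit 2 = 1)
position 7: 001 → 1  (bit 1 = 1)
position 6: 000 → 0  (bit 0 = 0)
bits b7..b0 = 10101110 = 174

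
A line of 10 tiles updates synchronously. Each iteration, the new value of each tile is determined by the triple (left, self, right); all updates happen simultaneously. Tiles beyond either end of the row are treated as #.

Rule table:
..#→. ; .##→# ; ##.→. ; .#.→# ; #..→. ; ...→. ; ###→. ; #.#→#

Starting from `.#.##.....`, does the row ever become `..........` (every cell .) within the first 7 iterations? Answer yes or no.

iteration 1: ####......
iteration 2: ..........
all cells are . at iteration 2

yes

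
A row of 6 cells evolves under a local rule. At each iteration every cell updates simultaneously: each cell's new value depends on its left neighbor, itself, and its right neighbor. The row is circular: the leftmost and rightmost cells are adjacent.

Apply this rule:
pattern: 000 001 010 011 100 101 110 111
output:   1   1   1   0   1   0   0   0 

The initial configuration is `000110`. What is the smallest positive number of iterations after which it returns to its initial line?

2

111001
000110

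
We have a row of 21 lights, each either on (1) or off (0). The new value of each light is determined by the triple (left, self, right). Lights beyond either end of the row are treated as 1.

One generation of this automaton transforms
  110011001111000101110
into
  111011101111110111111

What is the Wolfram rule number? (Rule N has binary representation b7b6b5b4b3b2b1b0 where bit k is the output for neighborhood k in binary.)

253

position 0: 111 → 1  (bit 7 = 1)
position 1: 110 → 1  (bit 6 = 1)
position 16: 101 → 1  (bit 5 = 1)
position 2: 100 → 1  (bit 4 = 1)
position 4: 011 → 1  (bit 3 = 1)
position 15: 010 → 1  (bit 2 = 1)
position 3: 001 → 0  (bit 1 = 0)
position 13: 000 → 1  (bit 0 = 1)
bits b7..b0 = 11111101 = 253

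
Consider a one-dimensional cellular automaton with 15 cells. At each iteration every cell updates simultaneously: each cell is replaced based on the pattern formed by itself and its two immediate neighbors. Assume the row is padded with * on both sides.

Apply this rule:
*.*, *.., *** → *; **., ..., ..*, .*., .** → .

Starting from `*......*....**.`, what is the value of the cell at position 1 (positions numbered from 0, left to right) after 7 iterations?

.*......*.....*
*.*......*.....
.*.*......*....
*.*.*......*...
.*.*.*......*..
*.*.*.*......*.
.*.*.*.*......*
position 1 holds *

*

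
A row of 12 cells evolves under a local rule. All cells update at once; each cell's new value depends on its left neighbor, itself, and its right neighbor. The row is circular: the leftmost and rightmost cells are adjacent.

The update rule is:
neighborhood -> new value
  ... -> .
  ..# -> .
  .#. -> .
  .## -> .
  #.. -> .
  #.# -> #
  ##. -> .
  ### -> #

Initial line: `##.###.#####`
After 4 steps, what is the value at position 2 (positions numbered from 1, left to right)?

#.#.#.#.####
.#.#.#.#.###
#.#.#.#.#.#.
.#.#.#.#.#.#
position 2 holds #

#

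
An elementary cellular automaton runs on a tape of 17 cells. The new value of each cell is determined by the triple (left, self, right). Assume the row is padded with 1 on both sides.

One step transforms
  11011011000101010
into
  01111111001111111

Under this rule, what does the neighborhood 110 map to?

At position 1 the neighborhood is 110; the next row has 1 there.

1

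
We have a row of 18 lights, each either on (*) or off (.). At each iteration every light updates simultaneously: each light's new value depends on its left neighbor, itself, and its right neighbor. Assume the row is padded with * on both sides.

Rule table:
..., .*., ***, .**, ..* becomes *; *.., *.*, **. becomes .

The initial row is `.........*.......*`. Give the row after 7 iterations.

.***..************

iteration 1: .*********.*******
iteration 2: .********..*******
iteration 3: .*******..********
iteration 4: .******..*********
iteration 5: .*****..**********
iteration 6: .****..***********
iteration 7: .***..************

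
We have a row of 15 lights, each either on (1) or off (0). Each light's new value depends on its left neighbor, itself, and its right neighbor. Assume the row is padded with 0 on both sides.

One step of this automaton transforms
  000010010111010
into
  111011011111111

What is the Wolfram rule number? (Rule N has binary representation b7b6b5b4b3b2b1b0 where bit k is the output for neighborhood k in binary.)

253

position 10: 111 → 1  (bit 7 = 1)
position 11: 110 → 1  (bit 6 = 1)
position 8: 101 → 1  (bit 5 = 1)
position 5: 100 → 1  (bit 4 = 1)
position 9: 011 → 1  (bit 3 = 1)
position 4: 010 → 1  (bit 2 = 1)
position 3: 001 → 0  (bit 1 = 0)
position 0: 000 → 1  (bit 0 = 1)
bits b7..b0 = 11111101 = 253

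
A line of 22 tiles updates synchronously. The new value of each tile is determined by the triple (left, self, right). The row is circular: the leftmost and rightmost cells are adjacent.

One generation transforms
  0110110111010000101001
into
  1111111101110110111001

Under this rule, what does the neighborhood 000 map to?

At position 13 the neighborhood is 000; the next row has 1 there.

1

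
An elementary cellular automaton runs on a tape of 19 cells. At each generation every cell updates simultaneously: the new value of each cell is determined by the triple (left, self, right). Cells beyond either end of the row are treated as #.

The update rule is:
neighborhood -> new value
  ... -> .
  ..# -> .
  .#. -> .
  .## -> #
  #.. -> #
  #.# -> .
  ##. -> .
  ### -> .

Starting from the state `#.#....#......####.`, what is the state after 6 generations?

...#....#.....#....
#...#....#.....#...
.#...#....#.....#..
..#...#....#.....#.
#..#...#....#......
.#..#...#....#.....

.#..#...#....#.....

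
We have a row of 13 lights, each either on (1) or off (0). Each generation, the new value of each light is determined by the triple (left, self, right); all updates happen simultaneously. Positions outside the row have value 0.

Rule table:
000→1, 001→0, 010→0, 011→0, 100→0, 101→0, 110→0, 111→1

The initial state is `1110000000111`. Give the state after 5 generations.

generation 1: 0100111110010
generation 2: 0000011100000
generation 3: 1111001001111
generation 4: 0110000000110
generation 5: 0000111110000

0000111110000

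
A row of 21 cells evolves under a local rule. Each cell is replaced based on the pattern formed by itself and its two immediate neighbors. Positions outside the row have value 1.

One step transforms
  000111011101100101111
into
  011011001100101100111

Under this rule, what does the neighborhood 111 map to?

At position 4 the neighborhood is 111; the next row has 1 there.

1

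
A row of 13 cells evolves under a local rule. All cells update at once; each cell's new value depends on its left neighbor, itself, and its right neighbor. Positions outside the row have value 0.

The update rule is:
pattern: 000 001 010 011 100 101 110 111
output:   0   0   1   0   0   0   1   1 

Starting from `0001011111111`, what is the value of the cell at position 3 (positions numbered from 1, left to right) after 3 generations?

0

0001001111111
0001000111111
0001000011111
position 3 holds 0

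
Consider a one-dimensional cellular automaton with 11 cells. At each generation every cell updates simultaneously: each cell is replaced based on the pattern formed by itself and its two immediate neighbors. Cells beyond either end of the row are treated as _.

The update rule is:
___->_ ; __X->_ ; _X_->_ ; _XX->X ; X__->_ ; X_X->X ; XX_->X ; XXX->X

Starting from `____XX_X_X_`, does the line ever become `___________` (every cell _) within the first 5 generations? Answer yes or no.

____XXX_X__
____XXXX___
____XXXX___  (fixed point — unchanged through generation 5)
generation 5 is ____XXXX___, still not uniform _

no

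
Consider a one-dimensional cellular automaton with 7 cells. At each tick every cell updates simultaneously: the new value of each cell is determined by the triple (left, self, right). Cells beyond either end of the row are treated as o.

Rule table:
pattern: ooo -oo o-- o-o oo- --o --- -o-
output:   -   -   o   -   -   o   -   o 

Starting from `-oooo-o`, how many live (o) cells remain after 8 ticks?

-------
o-----o
-o---o-
-oo-oo-
-------  (repeats tick 1; period 4)
tick 8: -oo-oo-
count of o: 4

4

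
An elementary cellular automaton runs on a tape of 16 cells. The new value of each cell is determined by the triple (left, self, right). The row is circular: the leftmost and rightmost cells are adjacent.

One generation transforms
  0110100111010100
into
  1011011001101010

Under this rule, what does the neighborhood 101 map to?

1

At position 3 the neighborhood is 101; the next row has 1 there.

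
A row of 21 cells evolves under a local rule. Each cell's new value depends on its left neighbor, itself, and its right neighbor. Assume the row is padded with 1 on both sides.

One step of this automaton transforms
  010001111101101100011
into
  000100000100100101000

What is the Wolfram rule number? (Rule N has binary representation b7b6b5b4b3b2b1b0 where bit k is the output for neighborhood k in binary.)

position 6: 111 → 0  (bit 7 = 0)
position 9: 110 → 1  (bit 6 = 1)
position 0: 101 → 0  (bit 5 = 0)
position 2: 100 → 0  (bit 4 = 0)
position 5: 011 → 0  (bit 3 = 0)
position 1: 010 → 0  (bit 2 = 0)
position 4: 001 → 0  (bit 1 = 0)
position 3: 000 → 1  (bit 0 = 1)
bits b7..b0 = 01000001 = 65

65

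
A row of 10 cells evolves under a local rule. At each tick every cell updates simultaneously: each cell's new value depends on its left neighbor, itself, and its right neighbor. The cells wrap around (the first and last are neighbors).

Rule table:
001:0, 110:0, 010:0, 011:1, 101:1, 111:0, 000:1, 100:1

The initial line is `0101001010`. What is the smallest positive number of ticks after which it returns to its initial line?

0010100101
1001010010
0100101001
1010010100
0101001010

5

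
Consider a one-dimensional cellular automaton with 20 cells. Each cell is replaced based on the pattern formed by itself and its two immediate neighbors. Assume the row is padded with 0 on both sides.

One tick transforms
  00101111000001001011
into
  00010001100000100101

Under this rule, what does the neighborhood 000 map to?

0

At position 0 the neighborhood is 000; the next row has 0 there.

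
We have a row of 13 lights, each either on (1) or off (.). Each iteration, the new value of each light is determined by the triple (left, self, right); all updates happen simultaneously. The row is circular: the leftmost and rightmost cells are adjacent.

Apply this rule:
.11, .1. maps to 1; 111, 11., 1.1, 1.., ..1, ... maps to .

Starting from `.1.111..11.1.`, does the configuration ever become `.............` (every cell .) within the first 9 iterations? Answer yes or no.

iteration 1: .1.1....1..1.
iteration 2: .1.1....1..1.  (fixed point — unchanged through iteration 9)
iteration 9 is .1.1....1..1., still not uniform .

no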